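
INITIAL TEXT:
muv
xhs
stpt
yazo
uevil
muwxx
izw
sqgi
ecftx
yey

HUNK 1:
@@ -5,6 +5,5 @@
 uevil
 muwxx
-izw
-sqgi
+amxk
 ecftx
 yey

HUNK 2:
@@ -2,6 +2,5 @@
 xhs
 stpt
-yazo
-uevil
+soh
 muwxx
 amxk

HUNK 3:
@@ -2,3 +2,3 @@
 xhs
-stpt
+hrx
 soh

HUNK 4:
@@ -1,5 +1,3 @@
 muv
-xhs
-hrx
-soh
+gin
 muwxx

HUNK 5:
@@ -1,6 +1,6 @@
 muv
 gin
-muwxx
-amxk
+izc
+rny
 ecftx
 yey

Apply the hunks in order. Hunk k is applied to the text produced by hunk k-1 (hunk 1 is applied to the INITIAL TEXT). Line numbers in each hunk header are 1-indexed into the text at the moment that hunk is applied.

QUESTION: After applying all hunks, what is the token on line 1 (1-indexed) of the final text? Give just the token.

Hunk 1: at line 5 remove [izw,sqgi] add [amxk] -> 9 lines: muv xhs stpt yazo uevil muwxx amxk ecftx yey
Hunk 2: at line 2 remove [yazo,uevil] add [soh] -> 8 lines: muv xhs stpt soh muwxx amxk ecftx yey
Hunk 3: at line 2 remove [stpt] add [hrx] -> 8 lines: muv xhs hrx soh muwxx amxk ecftx yey
Hunk 4: at line 1 remove [xhs,hrx,soh] add [gin] -> 6 lines: muv gin muwxx amxk ecftx yey
Hunk 5: at line 1 remove [muwxx,amxk] add [izc,rny] -> 6 lines: muv gin izc rny ecftx yey
Final line 1: muv

Answer: muv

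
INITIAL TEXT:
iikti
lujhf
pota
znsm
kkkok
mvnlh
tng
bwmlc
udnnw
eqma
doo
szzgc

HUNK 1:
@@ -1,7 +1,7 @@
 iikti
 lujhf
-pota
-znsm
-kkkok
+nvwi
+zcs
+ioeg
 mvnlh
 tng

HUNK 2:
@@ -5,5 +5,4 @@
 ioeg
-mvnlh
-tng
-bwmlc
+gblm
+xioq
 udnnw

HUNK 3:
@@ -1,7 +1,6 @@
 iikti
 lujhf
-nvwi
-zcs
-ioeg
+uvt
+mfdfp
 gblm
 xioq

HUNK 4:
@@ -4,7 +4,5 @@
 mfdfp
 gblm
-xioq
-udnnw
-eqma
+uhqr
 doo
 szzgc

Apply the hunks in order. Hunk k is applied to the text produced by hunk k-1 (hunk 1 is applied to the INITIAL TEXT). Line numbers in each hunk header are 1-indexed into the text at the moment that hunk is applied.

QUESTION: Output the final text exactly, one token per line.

Hunk 1: at line 1 remove [pota,znsm,kkkok] add [nvwi,zcs,ioeg] -> 12 lines: iikti lujhf nvwi zcs ioeg mvnlh tng bwmlc udnnw eqma doo szzgc
Hunk 2: at line 5 remove [mvnlh,tng,bwmlc] add [gblm,xioq] -> 11 lines: iikti lujhf nvwi zcs ioeg gblm xioq udnnw eqma doo szzgc
Hunk 3: at line 1 remove [nvwi,zcs,ioeg] add [uvt,mfdfp] -> 10 lines: iikti lujhf uvt mfdfp gblm xioq udnnw eqma doo szzgc
Hunk 4: at line 4 remove [xioq,udnnw,eqma] add [uhqr] -> 8 lines: iikti lujhf uvt mfdfp gblm uhqr doo szzgc

Answer: iikti
lujhf
uvt
mfdfp
gblm
uhqr
doo
szzgc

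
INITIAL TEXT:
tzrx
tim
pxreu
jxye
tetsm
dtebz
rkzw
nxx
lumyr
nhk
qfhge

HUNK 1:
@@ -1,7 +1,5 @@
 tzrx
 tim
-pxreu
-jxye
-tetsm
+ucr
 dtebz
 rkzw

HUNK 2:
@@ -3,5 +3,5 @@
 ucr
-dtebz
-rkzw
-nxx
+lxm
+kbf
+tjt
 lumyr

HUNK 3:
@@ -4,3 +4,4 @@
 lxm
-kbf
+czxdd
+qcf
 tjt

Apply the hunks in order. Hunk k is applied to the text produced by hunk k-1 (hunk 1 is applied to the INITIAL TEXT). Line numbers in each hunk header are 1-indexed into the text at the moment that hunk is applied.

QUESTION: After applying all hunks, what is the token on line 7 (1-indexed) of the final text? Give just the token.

Hunk 1: at line 1 remove [pxreu,jxye,tetsm] add [ucr] -> 9 lines: tzrx tim ucr dtebz rkzw nxx lumyr nhk qfhge
Hunk 2: at line 3 remove [dtebz,rkzw,nxx] add [lxm,kbf,tjt] -> 9 lines: tzrx tim ucr lxm kbf tjt lumyr nhk qfhge
Hunk 3: at line 4 remove [kbf] add [czxdd,qcf] -> 10 lines: tzrx tim ucr lxm czxdd qcf tjt lumyr nhk qfhge
Final line 7: tjt

Answer: tjt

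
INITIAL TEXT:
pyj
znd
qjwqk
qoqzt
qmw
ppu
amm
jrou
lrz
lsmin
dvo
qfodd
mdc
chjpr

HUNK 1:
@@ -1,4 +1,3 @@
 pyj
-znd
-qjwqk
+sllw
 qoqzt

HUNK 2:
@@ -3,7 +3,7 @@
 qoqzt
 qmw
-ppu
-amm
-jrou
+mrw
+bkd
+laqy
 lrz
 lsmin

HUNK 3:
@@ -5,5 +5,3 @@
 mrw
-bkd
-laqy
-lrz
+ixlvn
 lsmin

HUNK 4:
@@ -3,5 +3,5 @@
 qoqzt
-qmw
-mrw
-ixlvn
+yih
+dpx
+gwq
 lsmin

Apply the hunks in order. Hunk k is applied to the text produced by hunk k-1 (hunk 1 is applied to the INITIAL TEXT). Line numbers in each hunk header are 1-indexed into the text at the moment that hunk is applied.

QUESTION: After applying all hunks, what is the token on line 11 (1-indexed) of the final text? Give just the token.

Answer: chjpr

Derivation:
Hunk 1: at line 1 remove [znd,qjwqk] add [sllw] -> 13 lines: pyj sllw qoqzt qmw ppu amm jrou lrz lsmin dvo qfodd mdc chjpr
Hunk 2: at line 3 remove [ppu,amm,jrou] add [mrw,bkd,laqy] -> 13 lines: pyj sllw qoqzt qmw mrw bkd laqy lrz lsmin dvo qfodd mdc chjpr
Hunk 3: at line 5 remove [bkd,laqy,lrz] add [ixlvn] -> 11 lines: pyj sllw qoqzt qmw mrw ixlvn lsmin dvo qfodd mdc chjpr
Hunk 4: at line 3 remove [qmw,mrw,ixlvn] add [yih,dpx,gwq] -> 11 lines: pyj sllw qoqzt yih dpx gwq lsmin dvo qfodd mdc chjpr
Final line 11: chjpr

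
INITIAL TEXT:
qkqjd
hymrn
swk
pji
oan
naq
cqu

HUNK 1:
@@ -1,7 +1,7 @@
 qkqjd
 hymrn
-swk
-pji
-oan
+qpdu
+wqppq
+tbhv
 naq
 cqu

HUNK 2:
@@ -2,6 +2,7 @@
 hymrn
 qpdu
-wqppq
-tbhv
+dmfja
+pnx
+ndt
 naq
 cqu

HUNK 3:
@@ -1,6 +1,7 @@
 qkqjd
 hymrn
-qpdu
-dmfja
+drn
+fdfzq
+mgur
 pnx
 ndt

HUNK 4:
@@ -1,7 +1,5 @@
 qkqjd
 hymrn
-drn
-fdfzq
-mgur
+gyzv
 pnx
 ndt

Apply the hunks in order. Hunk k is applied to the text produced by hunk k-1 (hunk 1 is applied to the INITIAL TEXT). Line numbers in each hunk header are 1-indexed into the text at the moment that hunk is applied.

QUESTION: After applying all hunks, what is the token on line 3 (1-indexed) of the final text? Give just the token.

Answer: gyzv

Derivation:
Hunk 1: at line 1 remove [swk,pji,oan] add [qpdu,wqppq,tbhv] -> 7 lines: qkqjd hymrn qpdu wqppq tbhv naq cqu
Hunk 2: at line 2 remove [wqppq,tbhv] add [dmfja,pnx,ndt] -> 8 lines: qkqjd hymrn qpdu dmfja pnx ndt naq cqu
Hunk 3: at line 1 remove [qpdu,dmfja] add [drn,fdfzq,mgur] -> 9 lines: qkqjd hymrn drn fdfzq mgur pnx ndt naq cqu
Hunk 4: at line 1 remove [drn,fdfzq,mgur] add [gyzv] -> 7 lines: qkqjd hymrn gyzv pnx ndt naq cqu
Final line 3: gyzv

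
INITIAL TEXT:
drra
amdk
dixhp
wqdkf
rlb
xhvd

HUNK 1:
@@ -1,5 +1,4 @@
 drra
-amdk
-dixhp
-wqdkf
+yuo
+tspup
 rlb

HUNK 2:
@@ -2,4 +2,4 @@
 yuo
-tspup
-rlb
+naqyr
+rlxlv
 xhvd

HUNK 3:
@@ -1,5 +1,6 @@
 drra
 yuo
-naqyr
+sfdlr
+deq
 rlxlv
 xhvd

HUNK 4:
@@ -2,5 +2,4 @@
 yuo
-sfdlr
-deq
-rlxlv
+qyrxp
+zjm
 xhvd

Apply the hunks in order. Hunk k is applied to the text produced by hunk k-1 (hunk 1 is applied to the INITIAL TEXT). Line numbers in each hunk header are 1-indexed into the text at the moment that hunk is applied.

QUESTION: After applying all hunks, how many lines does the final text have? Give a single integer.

Answer: 5

Derivation:
Hunk 1: at line 1 remove [amdk,dixhp,wqdkf] add [yuo,tspup] -> 5 lines: drra yuo tspup rlb xhvd
Hunk 2: at line 2 remove [tspup,rlb] add [naqyr,rlxlv] -> 5 lines: drra yuo naqyr rlxlv xhvd
Hunk 3: at line 1 remove [naqyr] add [sfdlr,deq] -> 6 lines: drra yuo sfdlr deq rlxlv xhvd
Hunk 4: at line 2 remove [sfdlr,deq,rlxlv] add [qyrxp,zjm] -> 5 lines: drra yuo qyrxp zjm xhvd
Final line count: 5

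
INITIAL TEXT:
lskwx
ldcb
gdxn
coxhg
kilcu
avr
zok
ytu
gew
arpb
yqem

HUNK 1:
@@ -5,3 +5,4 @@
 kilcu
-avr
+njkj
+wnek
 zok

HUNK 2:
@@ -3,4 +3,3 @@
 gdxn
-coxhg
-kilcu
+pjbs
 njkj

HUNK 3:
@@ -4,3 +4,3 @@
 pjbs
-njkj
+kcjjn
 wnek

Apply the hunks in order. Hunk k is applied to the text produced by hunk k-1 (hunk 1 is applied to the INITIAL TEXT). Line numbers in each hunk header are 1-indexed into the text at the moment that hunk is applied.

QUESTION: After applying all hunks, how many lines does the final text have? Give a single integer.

Answer: 11

Derivation:
Hunk 1: at line 5 remove [avr] add [njkj,wnek] -> 12 lines: lskwx ldcb gdxn coxhg kilcu njkj wnek zok ytu gew arpb yqem
Hunk 2: at line 3 remove [coxhg,kilcu] add [pjbs] -> 11 lines: lskwx ldcb gdxn pjbs njkj wnek zok ytu gew arpb yqem
Hunk 3: at line 4 remove [njkj] add [kcjjn] -> 11 lines: lskwx ldcb gdxn pjbs kcjjn wnek zok ytu gew arpb yqem
Final line count: 11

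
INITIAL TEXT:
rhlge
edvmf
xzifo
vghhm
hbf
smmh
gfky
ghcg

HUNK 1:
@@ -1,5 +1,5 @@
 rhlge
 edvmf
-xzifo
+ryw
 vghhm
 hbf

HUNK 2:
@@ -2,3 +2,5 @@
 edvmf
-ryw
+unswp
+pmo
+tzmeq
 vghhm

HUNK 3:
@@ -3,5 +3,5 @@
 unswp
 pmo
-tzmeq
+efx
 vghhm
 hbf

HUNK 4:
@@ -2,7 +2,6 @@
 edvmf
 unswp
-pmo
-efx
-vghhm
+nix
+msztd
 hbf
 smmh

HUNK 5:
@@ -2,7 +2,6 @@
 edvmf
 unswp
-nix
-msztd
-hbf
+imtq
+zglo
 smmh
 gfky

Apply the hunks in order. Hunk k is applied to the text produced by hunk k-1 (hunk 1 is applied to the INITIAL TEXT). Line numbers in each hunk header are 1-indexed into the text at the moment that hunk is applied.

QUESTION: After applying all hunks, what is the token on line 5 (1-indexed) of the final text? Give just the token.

Hunk 1: at line 1 remove [xzifo] add [ryw] -> 8 lines: rhlge edvmf ryw vghhm hbf smmh gfky ghcg
Hunk 2: at line 2 remove [ryw] add [unswp,pmo,tzmeq] -> 10 lines: rhlge edvmf unswp pmo tzmeq vghhm hbf smmh gfky ghcg
Hunk 3: at line 3 remove [tzmeq] add [efx] -> 10 lines: rhlge edvmf unswp pmo efx vghhm hbf smmh gfky ghcg
Hunk 4: at line 2 remove [pmo,efx,vghhm] add [nix,msztd] -> 9 lines: rhlge edvmf unswp nix msztd hbf smmh gfky ghcg
Hunk 5: at line 2 remove [nix,msztd,hbf] add [imtq,zglo] -> 8 lines: rhlge edvmf unswp imtq zglo smmh gfky ghcg
Final line 5: zglo

Answer: zglo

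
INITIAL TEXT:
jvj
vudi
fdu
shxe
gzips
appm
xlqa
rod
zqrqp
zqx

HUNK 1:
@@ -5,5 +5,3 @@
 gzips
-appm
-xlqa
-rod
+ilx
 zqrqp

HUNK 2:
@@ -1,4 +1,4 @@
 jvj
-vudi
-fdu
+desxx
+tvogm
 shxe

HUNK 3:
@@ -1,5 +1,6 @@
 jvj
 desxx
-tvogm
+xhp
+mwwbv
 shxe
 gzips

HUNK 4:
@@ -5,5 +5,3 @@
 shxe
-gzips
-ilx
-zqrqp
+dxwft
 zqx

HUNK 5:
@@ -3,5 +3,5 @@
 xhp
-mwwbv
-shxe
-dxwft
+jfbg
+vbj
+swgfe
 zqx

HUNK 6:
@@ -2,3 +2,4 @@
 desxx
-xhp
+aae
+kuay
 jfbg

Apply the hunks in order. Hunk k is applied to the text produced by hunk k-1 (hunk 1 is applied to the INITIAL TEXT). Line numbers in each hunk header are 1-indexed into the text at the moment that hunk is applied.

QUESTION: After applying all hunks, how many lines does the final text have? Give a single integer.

Hunk 1: at line 5 remove [appm,xlqa,rod] add [ilx] -> 8 lines: jvj vudi fdu shxe gzips ilx zqrqp zqx
Hunk 2: at line 1 remove [vudi,fdu] add [desxx,tvogm] -> 8 lines: jvj desxx tvogm shxe gzips ilx zqrqp zqx
Hunk 3: at line 1 remove [tvogm] add [xhp,mwwbv] -> 9 lines: jvj desxx xhp mwwbv shxe gzips ilx zqrqp zqx
Hunk 4: at line 5 remove [gzips,ilx,zqrqp] add [dxwft] -> 7 lines: jvj desxx xhp mwwbv shxe dxwft zqx
Hunk 5: at line 3 remove [mwwbv,shxe,dxwft] add [jfbg,vbj,swgfe] -> 7 lines: jvj desxx xhp jfbg vbj swgfe zqx
Hunk 6: at line 2 remove [xhp] add [aae,kuay] -> 8 lines: jvj desxx aae kuay jfbg vbj swgfe zqx
Final line count: 8

Answer: 8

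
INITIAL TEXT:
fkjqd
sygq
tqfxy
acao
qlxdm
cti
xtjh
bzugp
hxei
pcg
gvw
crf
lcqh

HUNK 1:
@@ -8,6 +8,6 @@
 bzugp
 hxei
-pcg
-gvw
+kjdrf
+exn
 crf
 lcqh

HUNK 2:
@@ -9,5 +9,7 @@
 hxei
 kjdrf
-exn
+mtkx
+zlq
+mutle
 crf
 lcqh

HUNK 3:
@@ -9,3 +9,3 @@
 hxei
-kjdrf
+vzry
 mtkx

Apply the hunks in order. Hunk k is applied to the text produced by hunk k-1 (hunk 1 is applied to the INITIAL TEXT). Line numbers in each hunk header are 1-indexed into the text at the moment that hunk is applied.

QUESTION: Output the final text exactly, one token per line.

Answer: fkjqd
sygq
tqfxy
acao
qlxdm
cti
xtjh
bzugp
hxei
vzry
mtkx
zlq
mutle
crf
lcqh

Derivation:
Hunk 1: at line 8 remove [pcg,gvw] add [kjdrf,exn] -> 13 lines: fkjqd sygq tqfxy acao qlxdm cti xtjh bzugp hxei kjdrf exn crf lcqh
Hunk 2: at line 9 remove [exn] add [mtkx,zlq,mutle] -> 15 lines: fkjqd sygq tqfxy acao qlxdm cti xtjh bzugp hxei kjdrf mtkx zlq mutle crf lcqh
Hunk 3: at line 9 remove [kjdrf] add [vzry] -> 15 lines: fkjqd sygq tqfxy acao qlxdm cti xtjh bzugp hxei vzry mtkx zlq mutle crf lcqh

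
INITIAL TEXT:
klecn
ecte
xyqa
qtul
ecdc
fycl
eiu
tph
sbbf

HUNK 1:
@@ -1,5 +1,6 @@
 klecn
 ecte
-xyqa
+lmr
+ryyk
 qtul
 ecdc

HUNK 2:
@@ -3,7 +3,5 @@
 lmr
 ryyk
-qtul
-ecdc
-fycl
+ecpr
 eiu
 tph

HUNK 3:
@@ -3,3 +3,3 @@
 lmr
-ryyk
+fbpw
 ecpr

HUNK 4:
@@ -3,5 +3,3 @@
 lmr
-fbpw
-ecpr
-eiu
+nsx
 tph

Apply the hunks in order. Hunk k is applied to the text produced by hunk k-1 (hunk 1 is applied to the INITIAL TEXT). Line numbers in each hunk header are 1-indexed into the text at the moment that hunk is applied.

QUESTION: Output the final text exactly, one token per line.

Hunk 1: at line 1 remove [xyqa] add [lmr,ryyk] -> 10 lines: klecn ecte lmr ryyk qtul ecdc fycl eiu tph sbbf
Hunk 2: at line 3 remove [qtul,ecdc,fycl] add [ecpr] -> 8 lines: klecn ecte lmr ryyk ecpr eiu tph sbbf
Hunk 3: at line 3 remove [ryyk] add [fbpw] -> 8 lines: klecn ecte lmr fbpw ecpr eiu tph sbbf
Hunk 4: at line 3 remove [fbpw,ecpr,eiu] add [nsx] -> 6 lines: klecn ecte lmr nsx tph sbbf

Answer: klecn
ecte
lmr
nsx
tph
sbbf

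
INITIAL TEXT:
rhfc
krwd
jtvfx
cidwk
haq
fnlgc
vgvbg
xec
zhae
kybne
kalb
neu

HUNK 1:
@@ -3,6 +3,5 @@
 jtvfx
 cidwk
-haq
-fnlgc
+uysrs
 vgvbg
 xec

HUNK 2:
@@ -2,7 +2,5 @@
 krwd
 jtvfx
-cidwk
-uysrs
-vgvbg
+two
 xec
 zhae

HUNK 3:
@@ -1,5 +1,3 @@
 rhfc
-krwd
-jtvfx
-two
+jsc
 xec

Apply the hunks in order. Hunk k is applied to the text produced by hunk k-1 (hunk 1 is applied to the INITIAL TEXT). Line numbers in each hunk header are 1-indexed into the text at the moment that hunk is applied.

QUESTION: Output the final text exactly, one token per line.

Answer: rhfc
jsc
xec
zhae
kybne
kalb
neu

Derivation:
Hunk 1: at line 3 remove [haq,fnlgc] add [uysrs] -> 11 lines: rhfc krwd jtvfx cidwk uysrs vgvbg xec zhae kybne kalb neu
Hunk 2: at line 2 remove [cidwk,uysrs,vgvbg] add [two] -> 9 lines: rhfc krwd jtvfx two xec zhae kybne kalb neu
Hunk 3: at line 1 remove [krwd,jtvfx,two] add [jsc] -> 7 lines: rhfc jsc xec zhae kybne kalb neu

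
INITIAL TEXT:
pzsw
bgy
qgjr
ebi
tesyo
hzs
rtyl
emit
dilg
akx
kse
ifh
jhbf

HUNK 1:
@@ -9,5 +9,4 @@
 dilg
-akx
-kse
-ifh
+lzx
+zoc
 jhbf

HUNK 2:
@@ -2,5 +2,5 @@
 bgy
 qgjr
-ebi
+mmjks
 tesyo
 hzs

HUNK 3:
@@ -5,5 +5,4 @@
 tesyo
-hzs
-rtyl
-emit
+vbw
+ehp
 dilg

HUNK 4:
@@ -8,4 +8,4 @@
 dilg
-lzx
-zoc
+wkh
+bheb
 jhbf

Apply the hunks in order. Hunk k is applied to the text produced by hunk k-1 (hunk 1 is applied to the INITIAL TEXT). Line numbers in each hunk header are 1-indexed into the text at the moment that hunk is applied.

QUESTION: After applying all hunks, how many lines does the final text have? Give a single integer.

Hunk 1: at line 9 remove [akx,kse,ifh] add [lzx,zoc] -> 12 lines: pzsw bgy qgjr ebi tesyo hzs rtyl emit dilg lzx zoc jhbf
Hunk 2: at line 2 remove [ebi] add [mmjks] -> 12 lines: pzsw bgy qgjr mmjks tesyo hzs rtyl emit dilg lzx zoc jhbf
Hunk 3: at line 5 remove [hzs,rtyl,emit] add [vbw,ehp] -> 11 lines: pzsw bgy qgjr mmjks tesyo vbw ehp dilg lzx zoc jhbf
Hunk 4: at line 8 remove [lzx,zoc] add [wkh,bheb] -> 11 lines: pzsw bgy qgjr mmjks tesyo vbw ehp dilg wkh bheb jhbf
Final line count: 11

Answer: 11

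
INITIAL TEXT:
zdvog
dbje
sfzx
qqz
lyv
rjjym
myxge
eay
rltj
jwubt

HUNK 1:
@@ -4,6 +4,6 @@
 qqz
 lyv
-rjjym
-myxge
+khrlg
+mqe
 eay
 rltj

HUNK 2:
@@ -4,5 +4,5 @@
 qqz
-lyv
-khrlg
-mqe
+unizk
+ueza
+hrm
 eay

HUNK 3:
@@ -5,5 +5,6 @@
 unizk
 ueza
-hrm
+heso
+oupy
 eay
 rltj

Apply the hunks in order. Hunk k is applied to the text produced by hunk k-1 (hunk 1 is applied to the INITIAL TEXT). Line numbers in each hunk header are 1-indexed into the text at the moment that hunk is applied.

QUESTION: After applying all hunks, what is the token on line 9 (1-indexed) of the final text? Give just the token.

Answer: eay

Derivation:
Hunk 1: at line 4 remove [rjjym,myxge] add [khrlg,mqe] -> 10 lines: zdvog dbje sfzx qqz lyv khrlg mqe eay rltj jwubt
Hunk 2: at line 4 remove [lyv,khrlg,mqe] add [unizk,ueza,hrm] -> 10 lines: zdvog dbje sfzx qqz unizk ueza hrm eay rltj jwubt
Hunk 3: at line 5 remove [hrm] add [heso,oupy] -> 11 lines: zdvog dbje sfzx qqz unizk ueza heso oupy eay rltj jwubt
Final line 9: eay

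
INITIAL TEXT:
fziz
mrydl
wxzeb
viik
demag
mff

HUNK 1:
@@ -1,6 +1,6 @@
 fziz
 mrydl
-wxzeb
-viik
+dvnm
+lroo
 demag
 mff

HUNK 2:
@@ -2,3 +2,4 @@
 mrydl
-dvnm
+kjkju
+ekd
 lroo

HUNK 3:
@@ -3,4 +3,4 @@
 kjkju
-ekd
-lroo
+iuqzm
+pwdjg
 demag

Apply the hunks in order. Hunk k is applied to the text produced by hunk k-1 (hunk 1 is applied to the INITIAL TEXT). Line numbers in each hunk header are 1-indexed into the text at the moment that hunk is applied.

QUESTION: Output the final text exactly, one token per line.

Answer: fziz
mrydl
kjkju
iuqzm
pwdjg
demag
mff

Derivation:
Hunk 1: at line 1 remove [wxzeb,viik] add [dvnm,lroo] -> 6 lines: fziz mrydl dvnm lroo demag mff
Hunk 2: at line 2 remove [dvnm] add [kjkju,ekd] -> 7 lines: fziz mrydl kjkju ekd lroo demag mff
Hunk 3: at line 3 remove [ekd,lroo] add [iuqzm,pwdjg] -> 7 lines: fziz mrydl kjkju iuqzm pwdjg demag mff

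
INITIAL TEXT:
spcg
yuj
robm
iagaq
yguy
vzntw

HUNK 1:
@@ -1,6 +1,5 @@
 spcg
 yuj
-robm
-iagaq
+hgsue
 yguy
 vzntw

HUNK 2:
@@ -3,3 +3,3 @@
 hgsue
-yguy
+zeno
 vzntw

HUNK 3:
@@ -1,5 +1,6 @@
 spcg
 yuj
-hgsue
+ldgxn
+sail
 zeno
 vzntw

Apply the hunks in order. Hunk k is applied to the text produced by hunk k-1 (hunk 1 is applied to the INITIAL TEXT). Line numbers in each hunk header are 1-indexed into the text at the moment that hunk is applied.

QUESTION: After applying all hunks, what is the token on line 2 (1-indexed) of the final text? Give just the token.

Answer: yuj

Derivation:
Hunk 1: at line 1 remove [robm,iagaq] add [hgsue] -> 5 lines: spcg yuj hgsue yguy vzntw
Hunk 2: at line 3 remove [yguy] add [zeno] -> 5 lines: spcg yuj hgsue zeno vzntw
Hunk 3: at line 1 remove [hgsue] add [ldgxn,sail] -> 6 lines: spcg yuj ldgxn sail zeno vzntw
Final line 2: yuj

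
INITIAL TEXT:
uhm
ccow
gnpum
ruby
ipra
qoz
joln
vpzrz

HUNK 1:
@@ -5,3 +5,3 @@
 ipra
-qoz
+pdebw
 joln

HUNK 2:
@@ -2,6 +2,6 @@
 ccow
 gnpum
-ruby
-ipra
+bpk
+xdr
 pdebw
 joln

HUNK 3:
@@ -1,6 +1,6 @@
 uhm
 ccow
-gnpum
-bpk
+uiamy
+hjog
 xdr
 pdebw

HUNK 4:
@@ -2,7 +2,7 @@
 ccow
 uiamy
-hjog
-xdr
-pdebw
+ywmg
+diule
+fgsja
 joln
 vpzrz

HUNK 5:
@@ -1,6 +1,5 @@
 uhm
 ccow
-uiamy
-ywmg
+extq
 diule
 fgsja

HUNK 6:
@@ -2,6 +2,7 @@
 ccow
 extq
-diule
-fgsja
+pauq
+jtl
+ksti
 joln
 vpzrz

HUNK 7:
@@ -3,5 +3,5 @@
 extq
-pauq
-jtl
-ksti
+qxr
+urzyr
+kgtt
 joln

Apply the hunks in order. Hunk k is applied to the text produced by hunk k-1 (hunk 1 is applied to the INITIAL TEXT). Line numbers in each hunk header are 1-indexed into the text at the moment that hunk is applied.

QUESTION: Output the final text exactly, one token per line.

Answer: uhm
ccow
extq
qxr
urzyr
kgtt
joln
vpzrz

Derivation:
Hunk 1: at line 5 remove [qoz] add [pdebw] -> 8 lines: uhm ccow gnpum ruby ipra pdebw joln vpzrz
Hunk 2: at line 2 remove [ruby,ipra] add [bpk,xdr] -> 8 lines: uhm ccow gnpum bpk xdr pdebw joln vpzrz
Hunk 3: at line 1 remove [gnpum,bpk] add [uiamy,hjog] -> 8 lines: uhm ccow uiamy hjog xdr pdebw joln vpzrz
Hunk 4: at line 2 remove [hjog,xdr,pdebw] add [ywmg,diule,fgsja] -> 8 lines: uhm ccow uiamy ywmg diule fgsja joln vpzrz
Hunk 5: at line 1 remove [uiamy,ywmg] add [extq] -> 7 lines: uhm ccow extq diule fgsja joln vpzrz
Hunk 6: at line 2 remove [diule,fgsja] add [pauq,jtl,ksti] -> 8 lines: uhm ccow extq pauq jtl ksti joln vpzrz
Hunk 7: at line 3 remove [pauq,jtl,ksti] add [qxr,urzyr,kgtt] -> 8 lines: uhm ccow extq qxr urzyr kgtt joln vpzrz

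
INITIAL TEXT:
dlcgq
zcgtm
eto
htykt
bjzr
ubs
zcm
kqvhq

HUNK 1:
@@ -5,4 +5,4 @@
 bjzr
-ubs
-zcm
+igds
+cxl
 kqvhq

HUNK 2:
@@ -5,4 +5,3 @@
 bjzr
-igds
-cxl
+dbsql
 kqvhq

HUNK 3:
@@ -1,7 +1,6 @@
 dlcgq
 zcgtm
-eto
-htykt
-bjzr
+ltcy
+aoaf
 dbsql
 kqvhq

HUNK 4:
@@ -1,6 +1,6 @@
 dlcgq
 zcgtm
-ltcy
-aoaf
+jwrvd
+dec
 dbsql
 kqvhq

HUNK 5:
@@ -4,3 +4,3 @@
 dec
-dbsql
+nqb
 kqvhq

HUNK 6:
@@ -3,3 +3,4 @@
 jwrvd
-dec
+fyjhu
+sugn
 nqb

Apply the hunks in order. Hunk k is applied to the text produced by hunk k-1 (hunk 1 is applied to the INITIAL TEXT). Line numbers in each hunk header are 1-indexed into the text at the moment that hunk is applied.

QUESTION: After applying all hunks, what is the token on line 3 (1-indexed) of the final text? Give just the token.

Hunk 1: at line 5 remove [ubs,zcm] add [igds,cxl] -> 8 lines: dlcgq zcgtm eto htykt bjzr igds cxl kqvhq
Hunk 2: at line 5 remove [igds,cxl] add [dbsql] -> 7 lines: dlcgq zcgtm eto htykt bjzr dbsql kqvhq
Hunk 3: at line 1 remove [eto,htykt,bjzr] add [ltcy,aoaf] -> 6 lines: dlcgq zcgtm ltcy aoaf dbsql kqvhq
Hunk 4: at line 1 remove [ltcy,aoaf] add [jwrvd,dec] -> 6 lines: dlcgq zcgtm jwrvd dec dbsql kqvhq
Hunk 5: at line 4 remove [dbsql] add [nqb] -> 6 lines: dlcgq zcgtm jwrvd dec nqb kqvhq
Hunk 6: at line 3 remove [dec] add [fyjhu,sugn] -> 7 lines: dlcgq zcgtm jwrvd fyjhu sugn nqb kqvhq
Final line 3: jwrvd

Answer: jwrvd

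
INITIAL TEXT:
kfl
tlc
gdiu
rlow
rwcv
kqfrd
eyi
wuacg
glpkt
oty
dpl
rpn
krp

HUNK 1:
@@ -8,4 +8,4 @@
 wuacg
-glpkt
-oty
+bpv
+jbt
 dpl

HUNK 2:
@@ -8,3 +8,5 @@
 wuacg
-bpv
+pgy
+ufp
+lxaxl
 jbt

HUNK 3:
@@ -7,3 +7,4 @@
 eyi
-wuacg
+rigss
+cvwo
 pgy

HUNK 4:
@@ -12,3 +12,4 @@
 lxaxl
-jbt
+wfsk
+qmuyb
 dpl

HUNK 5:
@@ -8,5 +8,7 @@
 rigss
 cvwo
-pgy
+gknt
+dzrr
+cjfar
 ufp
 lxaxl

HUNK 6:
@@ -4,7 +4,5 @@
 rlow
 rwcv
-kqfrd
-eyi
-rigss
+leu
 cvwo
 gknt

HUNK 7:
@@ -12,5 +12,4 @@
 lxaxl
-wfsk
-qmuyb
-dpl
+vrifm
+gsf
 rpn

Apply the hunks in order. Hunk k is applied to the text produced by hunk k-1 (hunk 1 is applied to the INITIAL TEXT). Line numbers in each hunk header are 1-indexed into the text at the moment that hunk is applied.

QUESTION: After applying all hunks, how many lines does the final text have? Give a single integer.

Hunk 1: at line 8 remove [glpkt,oty] add [bpv,jbt] -> 13 lines: kfl tlc gdiu rlow rwcv kqfrd eyi wuacg bpv jbt dpl rpn krp
Hunk 2: at line 8 remove [bpv] add [pgy,ufp,lxaxl] -> 15 lines: kfl tlc gdiu rlow rwcv kqfrd eyi wuacg pgy ufp lxaxl jbt dpl rpn krp
Hunk 3: at line 7 remove [wuacg] add [rigss,cvwo] -> 16 lines: kfl tlc gdiu rlow rwcv kqfrd eyi rigss cvwo pgy ufp lxaxl jbt dpl rpn krp
Hunk 4: at line 12 remove [jbt] add [wfsk,qmuyb] -> 17 lines: kfl tlc gdiu rlow rwcv kqfrd eyi rigss cvwo pgy ufp lxaxl wfsk qmuyb dpl rpn krp
Hunk 5: at line 8 remove [pgy] add [gknt,dzrr,cjfar] -> 19 lines: kfl tlc gdiu rlow rwcv kqfrd eyi rigss cvwo gknt dzrr cjfar ufp lxaxl wfsk qmuyb dpl rpn krp
Hunk 6: at line 4 remove [kqfrd,eyi,rigss] add [leu] -> 17 lines: kfl tlc gdiu rlow rwcv leu cvwo gknt dzrr cjfar ufp lxaxl wfsk qmuyb dpl rpn krp
Hunk 7: at line 12 remove [wfsk,qmuyb,dpl] add [vrifm,gsf] -> 16 lines: kfl tlc gdiu rlow rwcv leu cvwo gknt dzrr cjfar ufp lxaxl vrifm gsf rpn krp
Final line count: 16

Answer: 16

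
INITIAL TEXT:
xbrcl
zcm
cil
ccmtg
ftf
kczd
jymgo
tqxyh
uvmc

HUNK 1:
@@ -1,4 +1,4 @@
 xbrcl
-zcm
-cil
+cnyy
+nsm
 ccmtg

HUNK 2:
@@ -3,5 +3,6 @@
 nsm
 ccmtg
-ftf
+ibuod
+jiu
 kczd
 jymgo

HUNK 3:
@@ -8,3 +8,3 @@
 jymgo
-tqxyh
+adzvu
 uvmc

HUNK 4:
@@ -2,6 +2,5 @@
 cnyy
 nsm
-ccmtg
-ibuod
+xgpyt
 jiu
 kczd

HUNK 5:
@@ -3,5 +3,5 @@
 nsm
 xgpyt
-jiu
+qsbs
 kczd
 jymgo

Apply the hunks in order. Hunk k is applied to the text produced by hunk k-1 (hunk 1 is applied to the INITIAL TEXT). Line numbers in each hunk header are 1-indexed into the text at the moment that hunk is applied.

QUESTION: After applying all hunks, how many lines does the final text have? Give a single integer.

Answer: 9

Derivation:
Hunk 1: at line 1 remove [zcm,cil] add [cnyy,nsm] -> 9 lines: xbrcl cnyy nsm ccmtg ftf kczd jymgo tqxyh uvmc
Hunk 2: at line 3 remove [ftf] add [ibuod,jiu] -> 10 lines: xbrcl cnyy nsm ccmtg ibuod jiu kczd jymgo tqxyh uvmc
Hunk 3: at line 8 remove [tqxyh] add [adzvu] -> 10 lines: xbrcl cnyy nsm ccmtg ibuod jiu kczd jymgo adzvu uvmc
Hunk 4: at line 2 remove [ccmtg,ibuod] add [xgpyt] -> 9 lines: xbrcl cnyy nsm xgpyt jiu kczd jymgo adzvu uvmc
Hunk 5: at line 3 remove [jiu] add [qsbs] -> 9 lines: xbrcl cnyy nsm xgpyt qsbs kczd jymgo adzvu uvmc
Final line count: 9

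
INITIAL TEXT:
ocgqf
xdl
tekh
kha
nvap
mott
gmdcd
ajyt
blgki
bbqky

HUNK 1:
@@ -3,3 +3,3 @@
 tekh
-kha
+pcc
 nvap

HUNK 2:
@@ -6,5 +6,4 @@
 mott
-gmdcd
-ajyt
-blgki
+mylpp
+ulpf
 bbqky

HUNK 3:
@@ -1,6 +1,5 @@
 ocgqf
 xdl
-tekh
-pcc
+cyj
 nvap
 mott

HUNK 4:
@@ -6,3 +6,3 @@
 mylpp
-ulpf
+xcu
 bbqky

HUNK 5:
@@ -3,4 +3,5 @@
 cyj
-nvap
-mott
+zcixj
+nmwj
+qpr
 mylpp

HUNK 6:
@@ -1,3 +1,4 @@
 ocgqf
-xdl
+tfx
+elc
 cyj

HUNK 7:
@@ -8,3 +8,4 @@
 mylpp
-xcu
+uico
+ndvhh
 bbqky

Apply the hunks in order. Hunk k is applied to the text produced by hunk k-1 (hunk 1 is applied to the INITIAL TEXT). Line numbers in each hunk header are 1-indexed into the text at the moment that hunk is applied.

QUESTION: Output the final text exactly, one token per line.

Hunk 1: at line 3 remove [kha] add [pcc] -> 10 lines: ocgqf xdl tekh pcc nvap mott gmdcd ajyt blgki bbqky
Hunk 2: at line 6 remove [gmdcd,ajyt,blgki] add [mylpp,ulpf] -> 9 lines: ocgqf xdl tekh pcc nvap mott mylpp ulpf bbqky
Hunk 3: at line 1 remove [tekh,pcc] add [cyj] -> 8 lines: ocgqf xdl cyj nvap mott mylpp ulpf bbqky
Hunk 4: at line 6 remove [ulpf] add [xcu] -> 8 lines: ocgqf xdl cyj nvap mott mylpp xcu bbqky
Hunk 5: at line 3 remove [nvap,mott] add [zcixj,nmwj,qpr] -> 9 lines: ocgqf xdl cyj zcixj nmwj qpr mylpp xcu bbqky
Hunk 6: at line 1 remove [xdl] add [tfx,elc] -> 10 lines: ocgqf tfx elc cyj zcixj nmwj qpr mylpp xcu bbqky
Hunk 7: at line 8 remove [xcu] add [uico,ndvhh] -> 11 lines: ocgqf tfx elc cyj zcixj nmwj qpr mylpp uico ndvhh bbqky

Answer: ocgqf
tfx
elc
cyj
zcixj
nmwj
qpr
mylpp
uico
ndvhh
bbqky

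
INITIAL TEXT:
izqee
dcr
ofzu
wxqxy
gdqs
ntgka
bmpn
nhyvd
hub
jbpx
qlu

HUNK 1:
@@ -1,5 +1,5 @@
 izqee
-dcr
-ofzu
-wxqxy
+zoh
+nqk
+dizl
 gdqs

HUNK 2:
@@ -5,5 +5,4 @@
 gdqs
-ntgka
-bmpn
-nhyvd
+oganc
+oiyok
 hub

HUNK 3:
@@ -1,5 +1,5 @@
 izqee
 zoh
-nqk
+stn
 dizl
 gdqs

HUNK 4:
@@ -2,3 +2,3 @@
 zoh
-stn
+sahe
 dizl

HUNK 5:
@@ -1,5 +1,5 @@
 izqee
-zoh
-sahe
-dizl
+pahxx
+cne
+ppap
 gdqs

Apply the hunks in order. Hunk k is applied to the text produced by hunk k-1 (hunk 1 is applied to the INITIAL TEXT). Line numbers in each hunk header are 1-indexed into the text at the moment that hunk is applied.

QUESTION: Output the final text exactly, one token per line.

Answer: izqee
pahxx
cne
ppap
gdqs
oganc
oiyok
hub
jbpx
qlu

Derivation:
Hunk 1: at line 1 remove [dcr,ofzu,wxqxy] add [zoh,nqk,dizl] -> 11 lines: izqee zoh nqk dizl gdqs ntgka bmpn nhyvd hub jbpx qlu
Hunk 2: at line 5 remove [ntgka,bmpn,nhyvd] add [oganc,oiyok] -> 10 lines: izqee zoh nqk dizl gdqs oganc oiyok hub jbpx qlu
Hunk 3: at line 1 remove [nqk] add [stn] -> 10 lines: izqee zoh stn dizl gdqs oganc oiyok hub jbpx qlu
Hunk 4: at line 2 remove [stn] add [sahe] -> 10 lines: izqee zoh sahe dizl gdqs oganc oiyok hub jbpx qlu
Hunk 5: at line 1 remove [zoh,sahe,dizl] add [pahxx,cne,ppap] -> 10 lines: izqee pahxx cne ppap gdqs oganc oiyok hub jbpx qlu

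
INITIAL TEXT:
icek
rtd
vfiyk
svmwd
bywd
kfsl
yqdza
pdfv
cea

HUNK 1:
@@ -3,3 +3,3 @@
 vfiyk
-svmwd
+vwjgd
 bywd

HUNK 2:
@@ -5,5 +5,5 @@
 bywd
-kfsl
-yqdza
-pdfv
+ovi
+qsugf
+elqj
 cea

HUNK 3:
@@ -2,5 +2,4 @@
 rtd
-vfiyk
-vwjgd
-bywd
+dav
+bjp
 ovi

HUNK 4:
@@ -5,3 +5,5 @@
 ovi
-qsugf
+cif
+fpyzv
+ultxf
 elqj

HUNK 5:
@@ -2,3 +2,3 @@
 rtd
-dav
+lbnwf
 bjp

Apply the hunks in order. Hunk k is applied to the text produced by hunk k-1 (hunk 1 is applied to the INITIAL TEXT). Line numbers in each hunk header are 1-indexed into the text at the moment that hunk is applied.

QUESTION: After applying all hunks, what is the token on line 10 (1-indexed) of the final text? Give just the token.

Hunk 1: at line 3 remove [svmwd] add [vwjgd] -> 9 lines: icek rtd vfiyk vwjgd bywd kfsl yqdza pdfv cea
Hunk 2: at line 5 remove [kfsl,yqdza,pdfv] add [ovi,qsugf,elqj] -> 9 lines: icek rtd vfiyk vwjgd bywd ovi qsugf elqj cea
Hunk 3: at line 2 remove [vfiyk,vwjgd,bywd] add [dav,bjp] -> 8 lines: icek rtd dav bjp ovi qsugf elqj cea
Hunk 4: at line 5 remove [qsugf] add [cif,fpyzv,ultxf] -> 10 lines: icek rtd dav bjp ovi cif fpyzv ultxf elqj cea
Hunk 5: at line 2 remove [dav] add [lbnwf] -> 10 lines: icek rtd lbnwf bjp ovi cif fpyzv ultxf elqj cea
Final line 10: cea

Answer: cea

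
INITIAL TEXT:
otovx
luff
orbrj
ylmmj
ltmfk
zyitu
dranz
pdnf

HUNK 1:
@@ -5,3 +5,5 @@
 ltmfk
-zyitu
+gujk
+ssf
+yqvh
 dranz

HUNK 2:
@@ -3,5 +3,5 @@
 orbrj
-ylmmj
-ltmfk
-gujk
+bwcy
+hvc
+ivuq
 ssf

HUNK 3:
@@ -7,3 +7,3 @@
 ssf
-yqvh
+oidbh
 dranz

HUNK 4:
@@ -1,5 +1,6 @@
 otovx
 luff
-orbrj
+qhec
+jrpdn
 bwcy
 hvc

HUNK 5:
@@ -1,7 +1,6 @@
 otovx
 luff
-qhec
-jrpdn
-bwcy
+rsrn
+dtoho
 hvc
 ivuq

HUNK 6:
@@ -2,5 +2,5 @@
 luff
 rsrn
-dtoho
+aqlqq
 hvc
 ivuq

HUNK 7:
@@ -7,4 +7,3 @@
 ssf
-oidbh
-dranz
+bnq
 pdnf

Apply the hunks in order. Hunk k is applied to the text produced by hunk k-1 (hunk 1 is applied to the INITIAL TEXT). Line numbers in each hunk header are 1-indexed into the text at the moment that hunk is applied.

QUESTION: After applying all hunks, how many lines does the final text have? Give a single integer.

Answer: 9

Derivation:
Hunk 1: at line 5 remove [zyitu] add [gujk,ssf,yqvh] -> 10 lines: otovx luff orbrj ylmmj ltmfk gujk ssf yqvh dranz pdnf
Hunk 2: at line 3 remove [ylmmj,ltmfk,gujk] add [bwcy,hvc,ivuq] -> 10 lines: otovx luff orbrj bwcy hvc ivuq ssf yqvh dranz pdnf
Hunk 3: at line 7 remove [yqvh] add [oidbh] -> 10 lines: otovx luff orbrj bwcy hvc ivuq ssf oidbh dranz pdnf
Hunk 4: at line 1 remove [orbrj] add [qhec,jrpdn] -> 11 lines: otovx luff qhec jrpdn bwcy hvc ivuq ssf oidbh dranz pdnf
Hunk 5: at line 1 remove [qhec,jrpdn,bwcy] add [rsrn,dtoho] -> 10 lines: otovx luff rsrn dtoho hvc ivuq ssf oidbh dranz pdnf
Hunk 6: at line 2 remove [dtoho] add [aqlqq] -> 10 lines: otovx luff rsrn aqlqq hvc ivuq ssf oidbh dranz pdnf
Hunk 7: at line 7 remove [oidbh,dranz] add [bnq] -> 9 lines: otovx luff rsrn aqlqq hvc ivuq ssf bnq pdnf
Final line count: 9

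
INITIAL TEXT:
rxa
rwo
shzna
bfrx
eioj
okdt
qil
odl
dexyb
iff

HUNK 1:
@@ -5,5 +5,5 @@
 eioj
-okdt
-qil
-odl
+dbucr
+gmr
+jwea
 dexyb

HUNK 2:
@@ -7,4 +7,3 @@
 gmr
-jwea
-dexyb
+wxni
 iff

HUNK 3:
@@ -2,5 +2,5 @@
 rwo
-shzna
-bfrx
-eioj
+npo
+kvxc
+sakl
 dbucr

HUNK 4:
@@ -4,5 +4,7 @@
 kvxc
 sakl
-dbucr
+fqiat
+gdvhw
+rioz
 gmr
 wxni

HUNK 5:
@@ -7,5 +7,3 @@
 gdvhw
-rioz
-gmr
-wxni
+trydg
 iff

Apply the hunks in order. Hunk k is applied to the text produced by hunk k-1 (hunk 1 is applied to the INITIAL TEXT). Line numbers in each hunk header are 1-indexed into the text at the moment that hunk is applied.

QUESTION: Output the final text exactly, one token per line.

Answer: rxa
rwo
npo
kvxc
sakl
fqiat
gdvhw
trydg
iff

Derivation:
Hunk 1: at line 5 remove [okdt,qil,odl] add [dbucr,gmr,jwea] -> 10 lines: rxa rwo shzna bfrx eioj dbucr gmr jwea dexyb iff
Hunk 2: at line 7 remove [jwea,dexyb] add [wxni] -> 9 lines: rxa rwo shzna bfrx eioj dbucr gmr wxni iff
Hunk 3: at line 2 remove [shzna,bfrx,eioj] add [npo,kvxc,sakl] -> 9 lines: rxa rwo npo kvxc sakl dbucr gmr wxni iff
Hunk 4: at line 4 remove [dbucr] add [fqiat,gdvhw,rioz] -> 11 lines: rxa rwo npo kvxc sakl fqiat gdvhw rioz gmr wxni iff
Hunk 5: at line 7 remove [rioz,gmr,wxni] add [trydg] -> 9 lines: rxa rwo npo kvxc sakl fqiat gdvhw trydg iff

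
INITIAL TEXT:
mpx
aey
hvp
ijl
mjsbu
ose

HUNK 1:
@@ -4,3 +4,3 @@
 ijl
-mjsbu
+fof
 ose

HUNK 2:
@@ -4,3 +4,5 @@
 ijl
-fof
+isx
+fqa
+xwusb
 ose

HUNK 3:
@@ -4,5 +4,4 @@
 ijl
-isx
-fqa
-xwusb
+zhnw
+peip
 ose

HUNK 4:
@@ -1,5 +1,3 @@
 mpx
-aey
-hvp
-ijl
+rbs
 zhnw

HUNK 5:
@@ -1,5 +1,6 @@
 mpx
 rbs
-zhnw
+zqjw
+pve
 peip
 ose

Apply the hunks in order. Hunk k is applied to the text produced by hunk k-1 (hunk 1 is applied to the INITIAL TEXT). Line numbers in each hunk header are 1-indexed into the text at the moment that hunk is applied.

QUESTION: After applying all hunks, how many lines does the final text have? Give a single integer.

Answer: 6

Derivation:
Hunk 1: at line 4 remove [mjsbu] add [fof] -> 6 lines: mpx aey hvp ijl fof ose
Hunk 2: at line 4 remove [fof] add [isx,fqa,xwusb] -> 8 lines: mpx aey hvp ijl isx fqa xwusb ose
Hunk 3: at line 4 remove [isx,fqa,xwusb] add [zhnw,peip] -> 7 lines: mpx aey hvp ijl zhnw peip ose
Hunk 4: at line 1 remove [aey,hvp,ijl] add [rbs] -> 5 lines: mpx rbs zhnw peip ose
Hunk 5: at line 1 remove [zhnw] add [zqjw,pve] -> 6 lines: mpx rbs zqjw pve peip ose
Final line count: 6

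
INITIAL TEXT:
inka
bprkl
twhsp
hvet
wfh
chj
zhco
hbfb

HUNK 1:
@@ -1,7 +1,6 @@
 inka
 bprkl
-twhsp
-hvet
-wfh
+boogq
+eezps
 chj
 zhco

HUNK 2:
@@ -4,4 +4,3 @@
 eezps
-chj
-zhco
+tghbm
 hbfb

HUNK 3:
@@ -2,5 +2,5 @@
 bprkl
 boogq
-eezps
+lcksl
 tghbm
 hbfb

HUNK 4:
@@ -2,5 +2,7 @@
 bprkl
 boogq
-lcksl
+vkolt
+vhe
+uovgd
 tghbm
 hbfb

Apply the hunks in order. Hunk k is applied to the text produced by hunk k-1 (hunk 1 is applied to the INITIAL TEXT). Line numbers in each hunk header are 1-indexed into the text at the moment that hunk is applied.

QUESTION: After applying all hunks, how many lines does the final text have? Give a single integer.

Answer: 8

Derivation:
Hunk 1: at line 1 remove [twhsp,hvet,wfh] add [boogq,eezps] -> 7 lines: inka bprkl boogq eezps chj zhco hbfb
Hunk 2: at line 4 remove [chj,zhco] add [tghbm] -> 6 lines: inka bprkl boogq eezps tghbm hbfb
Hunk 3: at line 2 remove [eezps] add [lcksl] -> 6 lines: inka bprkl boogq lcksl tghbm hbfb
Hunk 4: at line 2 remove [lcksl] add [vkolt,vhe,uovgd] -> 8 lines: inka bprkl boogq vkolt vhe uovgd tghbm hbfb
Final line count: 8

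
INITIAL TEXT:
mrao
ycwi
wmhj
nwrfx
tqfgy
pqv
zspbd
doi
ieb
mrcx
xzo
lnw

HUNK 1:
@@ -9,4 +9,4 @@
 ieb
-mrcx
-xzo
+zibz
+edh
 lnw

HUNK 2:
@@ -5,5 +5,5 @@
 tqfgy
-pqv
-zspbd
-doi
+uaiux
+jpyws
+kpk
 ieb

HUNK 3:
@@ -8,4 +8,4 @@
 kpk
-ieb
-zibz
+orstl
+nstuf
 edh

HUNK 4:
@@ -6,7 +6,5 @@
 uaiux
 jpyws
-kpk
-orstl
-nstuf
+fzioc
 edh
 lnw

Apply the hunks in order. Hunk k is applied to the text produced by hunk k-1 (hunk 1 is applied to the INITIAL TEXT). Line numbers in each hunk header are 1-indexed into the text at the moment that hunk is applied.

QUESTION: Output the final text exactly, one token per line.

Answer: mrao
ycwi
wmhj
nwrfx
tqfgy
uaiux
jpyws
fzioc
edh
lnw

Derivation:
Hunk 1: at line 9 remove [mrcx,xzo] add [zibz,edh] -> 12 lines: mrao ycwi wmhj nwrfx tqfgy pqv zspbd doi ieb zibz edh lnw
Hunk 2: at line 5 remove [pqv,zspbd,doi] add [uaiux,jpyws,kpk] -> 12 lines: mrao ycwi wmhj nwrfx tqfgy uaiux jpyws kpk ieb zibz edh lnw
Hunk 3: at line 8 remove [ieb,zibz] add [orstl,nstuf] -> 12 lines: mrao ycwi wmhj nwrfx tqfgy uaiux jpyws kpk orstl nstuf edh lnw
Hunk 4: at line 6 remove [kpk,orstl,nstuf] add [fzioc] -> 10 lines: mrao ycwi wmhj nwrfx tqfgy uaiux jpyws fzioc edh lnw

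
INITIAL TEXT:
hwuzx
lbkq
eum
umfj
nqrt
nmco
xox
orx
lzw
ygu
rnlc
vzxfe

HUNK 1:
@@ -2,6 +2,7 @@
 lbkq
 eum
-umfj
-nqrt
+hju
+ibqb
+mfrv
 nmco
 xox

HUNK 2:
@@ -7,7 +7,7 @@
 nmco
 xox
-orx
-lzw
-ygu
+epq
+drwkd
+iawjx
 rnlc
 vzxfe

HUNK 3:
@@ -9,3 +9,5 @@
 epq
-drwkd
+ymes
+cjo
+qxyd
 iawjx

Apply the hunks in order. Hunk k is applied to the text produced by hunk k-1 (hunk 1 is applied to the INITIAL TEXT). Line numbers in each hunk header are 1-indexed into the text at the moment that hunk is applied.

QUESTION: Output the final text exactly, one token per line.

Answer: hwuzx
lbkq
eum
hju
ibqb
mfrv
nmco
xox
epq
ymes
cjo
qxyd
iawjx
rnlc
vzxfe

Derivation:
Hunk 1: at line 2 remove [umfj,nqrt] add [hju,ibqb,mfrv] -> 13 lines: hwuzx lbkq eum hju ibqb mfrv nmco xox orx lzw ygu rnlc vzxfe
Hunk 2: at line 7 remove [orx,lzw,ygu] add [epq,drwkd,iawjx] -> 13 lines: hwuzx lbkq eum hju ibqb mfrv nmco xox epq drwkd iawjx rnlc vzxfe
Hunk 3: at line 9 remove [drwkd] add [ymes,cjo,qxyd] -> 15 lines: hwuzx lbkq eum hju ibqb mfrv nmco xox epq ymes cjo qxyd iawjx rnlc vzxfe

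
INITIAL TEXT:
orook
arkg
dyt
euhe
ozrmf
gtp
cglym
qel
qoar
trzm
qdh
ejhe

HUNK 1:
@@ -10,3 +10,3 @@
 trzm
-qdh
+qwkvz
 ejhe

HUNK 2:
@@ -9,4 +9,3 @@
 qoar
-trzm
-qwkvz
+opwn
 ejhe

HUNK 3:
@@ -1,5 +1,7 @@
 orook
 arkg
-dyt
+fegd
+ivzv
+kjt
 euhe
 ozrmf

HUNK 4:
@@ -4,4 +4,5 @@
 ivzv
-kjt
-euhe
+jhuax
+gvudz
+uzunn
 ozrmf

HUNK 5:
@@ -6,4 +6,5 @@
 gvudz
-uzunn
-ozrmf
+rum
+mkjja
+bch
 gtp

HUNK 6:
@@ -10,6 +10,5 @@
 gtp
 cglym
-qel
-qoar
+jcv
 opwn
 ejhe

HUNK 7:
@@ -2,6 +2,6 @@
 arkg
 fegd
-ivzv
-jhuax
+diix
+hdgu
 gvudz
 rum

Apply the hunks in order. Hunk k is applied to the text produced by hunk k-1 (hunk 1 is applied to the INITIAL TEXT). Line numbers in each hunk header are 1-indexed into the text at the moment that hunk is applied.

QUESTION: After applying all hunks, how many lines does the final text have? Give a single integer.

Answer: 14

Derivation:
Hunk 1: at line 10 remove [qdh] add [qwkvz] -> 12 lines: orook arkg dyt euhe ozrmf gtp cglym qel qoar trzm qwkvz ejhe
Hunk 2: at line 9 remove [trzm,qwkvz] add [opwn] -> 11 lines: orook arkg dyt euhe ozrmf gtp cglym qel qoar opwn ejhe
Hunk 3: at line 1 remove [dyt] add [fegd,ivzv,kjt] -> 13 lines: orook arkg fegd ivzv kjt euhe ozrmf gtp cglym qel qoar opwn ejhe
Hunk 4: at line 4 remove [kjt,euhe] add [jhuax,gvudz,uzunn] -> 14 lines: orook arkg fegd ivzv jhuax gvudz uzunn ozrmf gtp cglym qel qoar opwn ejhe
Hunk 5: at line 6 remove [uzunn,ozrmf] add [rum,mkjja,bch] -> 15 lines: orook arkg fegd ivzv jhuax gvudz rum mkjja bch gtp cglym qel qoar opwn ejhe
Hunk 6: at line 10 remove [qel,qoar] add [jcv] -> 14 lines: orook arkg fegd ivzv jhuax gvudz rum mkjja bch gtp cglym jcv opwn ejhe
Hunk 7: at line 2 remove [ivzv,jhuax] add [diix,hdgu] -> 14 lines: orook arkg fegd diix hdgu gvudz rum mkjja bch gtp cglym jcv opwn ejhe
Final line count: 14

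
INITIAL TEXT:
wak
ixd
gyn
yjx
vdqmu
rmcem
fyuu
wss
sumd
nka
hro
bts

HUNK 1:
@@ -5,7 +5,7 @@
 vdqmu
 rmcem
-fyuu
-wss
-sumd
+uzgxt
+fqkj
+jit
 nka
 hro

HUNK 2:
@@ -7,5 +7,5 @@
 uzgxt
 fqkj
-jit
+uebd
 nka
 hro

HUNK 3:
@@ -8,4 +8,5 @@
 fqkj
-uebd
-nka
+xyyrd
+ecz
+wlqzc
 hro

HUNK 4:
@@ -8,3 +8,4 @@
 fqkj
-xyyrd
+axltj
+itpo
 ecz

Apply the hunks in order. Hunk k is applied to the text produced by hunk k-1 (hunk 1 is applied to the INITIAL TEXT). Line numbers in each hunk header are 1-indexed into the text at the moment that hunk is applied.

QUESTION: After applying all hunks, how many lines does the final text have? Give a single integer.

Hunk 1: at line 5 remove [fyuu,wss,sumd] add [uzgxt,fqkj,jit] -> 12 lines: wak ixd gyn yjx vdqmu rmcem uzgxt fqkj jit nka hro bts
Hunk 2: at line 7 remove [jit] add [uebd] -> 12 lines: wak ixd gyn yjx vdqmu rmcem uzgxt fqkj uebd nka hro bts
Hunk 3: at line 8 remove [uebd,nka] add [xyyrd,ecz,wlqzc] -> 13 lines: wak ixd gyn yjx vdqmu rmcem uzgxt fqkj xyyrd ecz wlqzc hro bts
Hunk 4: at line 8 remove [xyyrd] add [axltj,itpo] -> 14 lines: wak ixd gyn yjx vdqmu rmcem uzgxt fqkj axltj itpo ecz wlqzc hro bts
Final line count: 14

Answer: 14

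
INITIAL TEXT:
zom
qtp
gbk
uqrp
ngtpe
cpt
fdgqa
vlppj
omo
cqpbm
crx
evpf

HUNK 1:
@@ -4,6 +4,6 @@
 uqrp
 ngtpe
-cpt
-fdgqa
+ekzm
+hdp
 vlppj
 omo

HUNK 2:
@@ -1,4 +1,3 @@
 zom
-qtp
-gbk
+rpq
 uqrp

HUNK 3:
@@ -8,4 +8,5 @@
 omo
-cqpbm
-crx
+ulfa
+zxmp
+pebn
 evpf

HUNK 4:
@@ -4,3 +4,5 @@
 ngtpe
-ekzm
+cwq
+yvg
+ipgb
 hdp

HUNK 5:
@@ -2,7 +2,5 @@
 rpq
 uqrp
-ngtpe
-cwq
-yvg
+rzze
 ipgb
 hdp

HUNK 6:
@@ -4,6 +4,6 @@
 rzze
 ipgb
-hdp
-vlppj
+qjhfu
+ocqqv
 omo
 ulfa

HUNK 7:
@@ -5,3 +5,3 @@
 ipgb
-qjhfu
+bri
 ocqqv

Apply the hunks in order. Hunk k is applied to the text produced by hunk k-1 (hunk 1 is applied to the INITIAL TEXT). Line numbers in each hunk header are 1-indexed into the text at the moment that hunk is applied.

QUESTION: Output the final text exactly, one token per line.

Answer: zom
rpq
uqrp
rzze
ipgb
bri
ocqqv
omo
ulfa
zxmp
pebn
evpf

Derivation:
Hunk 1: at line 4 remove [cpt,fdgqa] add [ekzm,hdp] -> 12 lines: zom qtp gbk uqrp ngtpe ekzm hdp vlppj omo cqpbm crx evpf
Hunk 2: at line 1 remove [qtp,gbk] add [rpq] -> 11 lines: zom rpq uqrp ngtpe ekzm hdp vlppj omo cqpbm crx evpf
Hunk 3: at line 8 remove [cqpbm,crx] add [ulfa,zxmp,pebn] -> 12 lines: zom rpq uqrp ngtpe ekzm hdp vlppj omo ulfa zxmp pebn evpf
Hunk 4: at line 4 remove [ekzm] add [cwq,yvg,ipgb] -> 14 lines: zom rpq uqrp ngtpe cwq yvg ipgb hdp vlppj omo ulfa zxmp pebn evpf
Hunk 5: at line 2 remove [ngtpe,cwq,yvg] add [rzze] -> 12 lines: zom rpq uqrp rzze ipgb hdp vlppj omo ulfa zxmp pebn evpf
Hunk 6: at line 4 remove [hdp,vlppj] add [qjhfu,ocqqv] -> 12 lines: zom rpq uqrp rzze ipgb qjhfu ocqqv omo ulfa zxmp pebn evpf
Hunk 7: at line 5 remove [qjhfu] add [bri] -> 12 lines: zom rpq uqrp rzze ipgb bri ocqqv omo ulfa zxmp pebn evpf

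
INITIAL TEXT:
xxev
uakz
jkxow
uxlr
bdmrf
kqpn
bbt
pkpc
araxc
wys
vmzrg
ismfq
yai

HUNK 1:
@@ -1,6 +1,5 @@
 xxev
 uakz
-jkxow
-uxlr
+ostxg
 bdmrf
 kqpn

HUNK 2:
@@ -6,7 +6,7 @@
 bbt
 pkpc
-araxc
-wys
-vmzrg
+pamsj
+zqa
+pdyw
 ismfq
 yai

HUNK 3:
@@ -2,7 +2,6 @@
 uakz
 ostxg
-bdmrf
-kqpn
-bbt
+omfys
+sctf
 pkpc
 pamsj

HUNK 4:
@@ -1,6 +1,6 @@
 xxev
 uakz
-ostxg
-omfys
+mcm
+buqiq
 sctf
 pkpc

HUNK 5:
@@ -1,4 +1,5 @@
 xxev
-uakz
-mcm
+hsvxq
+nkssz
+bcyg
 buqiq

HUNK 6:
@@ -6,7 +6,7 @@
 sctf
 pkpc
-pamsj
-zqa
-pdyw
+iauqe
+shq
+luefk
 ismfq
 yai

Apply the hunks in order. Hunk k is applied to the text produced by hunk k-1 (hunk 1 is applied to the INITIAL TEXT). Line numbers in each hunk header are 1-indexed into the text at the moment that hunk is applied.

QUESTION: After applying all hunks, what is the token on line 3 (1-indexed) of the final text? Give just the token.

Hunk 1: at line 1 remove [jkxow,uxlr] add [ostxg] -> 12 lines: xxev uakz ostxg bdmrf kqpn bbt pkpc araxc wys vmzrg ismfq yai
Hunk 2: at line 6 remove [araxc,wys,vmzrg] add [pamsj,zqa,pdyw] -> 12 lines: xxev uakz ostxg bdmrf kqpn bbt pkpc pamsj zqa pdyw ismfq yai
Hunk 3: at line 2 remove [bdmrf,kqpn,bbt] add [omfys,sctf] -> 11 lines: xxev uakz ostxg omfys sctf pkpc pamsj zqa pdyw ismfq yai
Hunk 4: at line 1 remove [ostxg,omfys] add [mcm,buqiq] -> 11 lines: xxev uakz mcm buqiq sctf pkpc pamsj zqa pdyw ismfq yai
Hunk 5: at line 1 remove [uakz,mcm] add [hsvxq,nkssz,bcyg] -> 12 lines: xxev hsvxq nkssz bcyg buqiq sctf pkpc pamsj zqa pdyw ismfq yai
Hunk 6: at line 6 remove [pamsj,zqa,pdyw] add [iauqe,shq,luefk] -> 12 lines: xxev hsvxq nkssz bcyg buqiq sctf pkpc iauqe shq luefk ismfq yai
Final line 3: nkssz

Answer: nkssz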